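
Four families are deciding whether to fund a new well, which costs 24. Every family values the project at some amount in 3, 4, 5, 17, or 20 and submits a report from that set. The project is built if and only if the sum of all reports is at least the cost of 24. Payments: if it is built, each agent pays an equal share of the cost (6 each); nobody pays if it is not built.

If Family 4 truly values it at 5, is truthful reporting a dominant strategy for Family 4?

Yes

Check each profile of the others' reports and compare truth against every alternative report.
Others report (3, 3, 17): truth gives -1, best alternative gives -1.
Others report (3, 3, 20): truth gives -1, best alternative gives -1.
Others report (3, 4, 17): truth gives -1, best alternative gives -1.
Others report (3, 4, 20): truth gives -1, best alternative gives -1.
Others report (3, 5, 17): truth gives -1, best alternative gives -1.
Others report (3, 5, 20): truth gives -1, best alternative gives -1.
(Remaining 119 profiles checked similarly; truth is weakly best in each.)
In every case the truthful report is at least as good as any alternative, so it is a dominant strategy.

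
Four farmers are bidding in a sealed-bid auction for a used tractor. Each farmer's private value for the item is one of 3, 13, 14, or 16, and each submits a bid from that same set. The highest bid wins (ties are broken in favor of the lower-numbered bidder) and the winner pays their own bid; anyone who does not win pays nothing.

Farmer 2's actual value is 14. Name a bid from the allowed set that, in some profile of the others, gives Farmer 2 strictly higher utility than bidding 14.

13

Suppose Farmer 1 bids 3, Farmer 3 bids 3 and Farmer 4 bids 3.
Bid 14: wins, pays 14, utility 14 - 14 = 0.
Bid 13: wins, pays 13, utility 14 - 13 = 1.
So bidding 13 beats truth here (1 > 0).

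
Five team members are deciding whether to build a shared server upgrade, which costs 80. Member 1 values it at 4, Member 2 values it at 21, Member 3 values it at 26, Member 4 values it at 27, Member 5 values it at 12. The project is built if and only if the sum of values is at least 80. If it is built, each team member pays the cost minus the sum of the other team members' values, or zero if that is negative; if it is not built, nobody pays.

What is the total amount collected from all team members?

46

Total value 90 ≥ cost 80, so it is built.
Member 1: others sum to 86; max(0, 80 - 86) = 0.
Member 2: others sum to 69; max(0, 80 - 69) = 11.
Member 3: others sum to 64; max(0, 80 - 64) = 16.
Member 4: others sum to 63; max(0, 80 - 63) = 17.
Member 5: others sum to 78; max(0, 80 - 78) = 2.
Total collected = 0 + 11 + 16 + 17 + 2 = 46.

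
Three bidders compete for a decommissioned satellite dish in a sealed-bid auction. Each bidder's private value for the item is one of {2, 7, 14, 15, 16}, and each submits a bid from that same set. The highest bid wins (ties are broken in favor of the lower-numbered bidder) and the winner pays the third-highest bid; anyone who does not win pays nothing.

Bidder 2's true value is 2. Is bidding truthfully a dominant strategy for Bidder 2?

Yes

Check each profile of the others' bids and compare truth against every alternative bid.
Others bid (2, 2): truth gives 0, best alternative gives 0.
Others bid (2, 7): truth gives 0, best alternative gives 0.
Others bid (2, 14): truth gives 0, best alternative gives 0.
Others bid (2, 15): truth gives 0, best alternative gives 0.
Others bid (2, 16): truth gives 0, best alternative gives 0.
Others bid (7, 2): truth gives 0, best alternative gives 0.
(Remaining 19 profiles checked similarly; truth is weakly best in each.)
In every case the truthful bid is at least as good as any alternative, so it is a dominant strategy.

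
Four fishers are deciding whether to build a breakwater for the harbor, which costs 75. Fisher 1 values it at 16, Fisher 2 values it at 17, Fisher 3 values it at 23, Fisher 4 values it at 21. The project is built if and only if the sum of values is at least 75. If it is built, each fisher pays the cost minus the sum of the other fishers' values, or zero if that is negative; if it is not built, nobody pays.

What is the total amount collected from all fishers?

69

Total value 77 ≥ cost 75, so it is built.
Fisher 1: others sum to 61; max(0, 75 - 61) = 14.
Fisher 2: others sum to 60; max(0, 75 - 60) = 15.
Fisher 3: others sum to 54; max(0, 75 - 54) = 21.
Fisher 4: others sum to 56; max(0, 75 - 56) = 19.
Total collected = 14 + 15 + 21 + 19 = 69.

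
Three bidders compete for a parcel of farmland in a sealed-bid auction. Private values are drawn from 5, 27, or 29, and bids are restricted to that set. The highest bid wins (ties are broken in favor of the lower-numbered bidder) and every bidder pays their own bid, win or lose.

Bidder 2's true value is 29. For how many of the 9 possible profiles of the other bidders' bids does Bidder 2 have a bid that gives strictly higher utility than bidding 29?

Others bid (5, 5): truth gives 0; bid 27 gives 2 > 0. Violating.
Others bid (5, 27): truth gives 0; bid 27 gives 2 > 0. Violating.
Others bid (29, 5): truth gives -29; bid 5 gives -5 > -29. Violating.
Others bid (29, 27): truth gives -29; bid 5 gives -5 > -29. Violating.
Others bid (5, 29): truth gives 0; no alternative beats it.
Others bid (27, 5): truth gives 0; no alternative beats it.
(Checking all 9 profiles: 5 have a profitable deviation, 4 do not.)

5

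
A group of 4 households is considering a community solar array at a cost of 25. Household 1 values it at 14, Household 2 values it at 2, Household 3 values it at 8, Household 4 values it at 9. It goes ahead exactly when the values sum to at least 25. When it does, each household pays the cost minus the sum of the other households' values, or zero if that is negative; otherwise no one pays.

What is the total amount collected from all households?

Total value 33 ≥ cost 25, so it is built.
Household 1: others sum to 19; max(0, 25 - 19) = 6.
Household 2: others sum to 31; max(0, 25 - 31) = 0.
Household 3: others sum to 25; max(0, 25 - 25) = 0.
Household 4: others sum to 24; max(0, 25 - 24) = 1.
Total collected = 6 + 0 + 0 + 1 = 7.

7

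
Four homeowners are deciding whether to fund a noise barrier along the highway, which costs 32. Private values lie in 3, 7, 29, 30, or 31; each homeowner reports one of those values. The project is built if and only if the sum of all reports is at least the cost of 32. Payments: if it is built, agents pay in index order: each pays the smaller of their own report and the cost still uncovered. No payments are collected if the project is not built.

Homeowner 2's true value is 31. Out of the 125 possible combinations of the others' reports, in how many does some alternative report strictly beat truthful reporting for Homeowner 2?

42

Others report (3, 3, 29): truth gives 2; report 3 gives 28 > 2. Violating.
Others report (3, 3, 30): truth gives 2; report 3 gives 28 > 2. Violating.
Others report (3, 3, 31): truth gives 2; report 3 gives 28 > 2. Violating.
Others report (3, 7, 29): truth gives 2; report 3 gives 28 > 2. Violating.
Others report (3, 3, 3): truth gives 2; no alternative beats it.
Others report (3, 3, 7): truth gives 2; no alternative beats it.
(Checking all 125 profiles: 42 have a profitable deviation, 83 do not.)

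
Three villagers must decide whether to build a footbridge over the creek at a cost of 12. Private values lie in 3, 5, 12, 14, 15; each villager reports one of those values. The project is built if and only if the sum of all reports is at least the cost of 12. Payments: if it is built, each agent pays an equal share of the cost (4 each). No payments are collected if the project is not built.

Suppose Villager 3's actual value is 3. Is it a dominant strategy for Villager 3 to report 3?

Check each profile of the others' reports and compare truth against every alternative report.
Others report (3, 5): truth gives 0, best alternative gives -1.
Others report (5, 3): truth gives 0, best alternative gives -1.
Others report (3, 12): truth gives -1, best alternative gives -1.
Others report (3, 14): truth gives -1, best alternative gives -1.
Others report (3, 15): truth gives -1, best alternative gives -1.
Others report (5, 5): truth gives -1, best alternative gives -1.
(Remaining 19 profiles checked similarly; truth is weakly best in each.)
In every case the truthful report is at least as good as any alternative, so it is a dominant strategy.

Yes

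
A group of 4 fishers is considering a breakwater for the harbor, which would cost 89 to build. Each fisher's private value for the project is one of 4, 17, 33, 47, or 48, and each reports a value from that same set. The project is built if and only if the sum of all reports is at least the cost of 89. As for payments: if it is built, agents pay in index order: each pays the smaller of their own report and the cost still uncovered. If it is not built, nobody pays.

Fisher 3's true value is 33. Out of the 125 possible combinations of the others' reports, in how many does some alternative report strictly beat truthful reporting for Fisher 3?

62

Others report (4, 33, 47): truth gives 0; report 17 gives 16 > 0. Violating.
Others report (4, 33, 48): truth gives 0; report 4 gives 29 > 0. Violating.
Others report (4, 47, 33): truth gives 0; report 17 gives 16 > 0. Violating.
Others report (4, 47, 47): truth gives 0; report 4 gives 29 > 0. Violating.
Others report (4, 4, 4): truth gives 0; no alternative beats it.
Others report (4, 4, 17): truth gives 0; no alternative beats it.
(Checking all 125 profiles: 62 have a profitable deviation, 63 do not.)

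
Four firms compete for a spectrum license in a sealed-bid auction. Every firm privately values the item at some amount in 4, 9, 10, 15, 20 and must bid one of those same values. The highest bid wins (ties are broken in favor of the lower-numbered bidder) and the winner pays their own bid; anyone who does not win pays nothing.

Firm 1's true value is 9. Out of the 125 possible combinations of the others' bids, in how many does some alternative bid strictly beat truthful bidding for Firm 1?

1

Others bid (4, 4, 4): truth gives 0; bid 4 gives 5 > 0. Violating.
Others bid (4, 4, 9): truth gives 0; no alternative beats it.
Others bid (4, 4, 10): truth gives 0; no alternative beats it.
(Checking all 125 profiles: 1 has a profitable deviation, 124 do not.)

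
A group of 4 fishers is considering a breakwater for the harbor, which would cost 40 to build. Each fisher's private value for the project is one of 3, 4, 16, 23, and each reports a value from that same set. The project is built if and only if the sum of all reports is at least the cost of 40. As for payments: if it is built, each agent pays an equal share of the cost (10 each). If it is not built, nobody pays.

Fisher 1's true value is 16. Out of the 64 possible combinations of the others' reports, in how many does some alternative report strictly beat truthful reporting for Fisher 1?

9

Others report (3, 3, 16): truth gives 0; report 23 gives 6 > 0. Violating.
Others report (3, 4, 16): truth gives 0; report 23 gives 6 > 0. Violating.
Others report (3, 16, 3): truth gives 0; report 23 gives 6 > 0. Violating.
Others report (3, 16, 4): truth gives 0; report 23 gives 6 > 0. Violating.
Others report (3, 3, 3): truth gives 0; no alternative beats it.
Others report (3, 3, 4): truth gives 0; no alternative beats it.
(Checking all 64 profiles: 9 have a profitable deviation, 55 do not.)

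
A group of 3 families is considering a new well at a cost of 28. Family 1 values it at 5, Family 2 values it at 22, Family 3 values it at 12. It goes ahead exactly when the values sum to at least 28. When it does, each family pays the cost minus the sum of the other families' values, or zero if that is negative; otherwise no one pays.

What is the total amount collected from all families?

Total value 39 ≥ cost 28, so it is built.
Family 1: others sum to 34; max(0, 28 - 34) = 0.
Family 2: others sum to 17; max(0, 28 - 17) = 11.
Family 3: others sum to 27; max(0, 28 - 27) = 1.
Total collected = 0 + 11 + 1 = 12.

12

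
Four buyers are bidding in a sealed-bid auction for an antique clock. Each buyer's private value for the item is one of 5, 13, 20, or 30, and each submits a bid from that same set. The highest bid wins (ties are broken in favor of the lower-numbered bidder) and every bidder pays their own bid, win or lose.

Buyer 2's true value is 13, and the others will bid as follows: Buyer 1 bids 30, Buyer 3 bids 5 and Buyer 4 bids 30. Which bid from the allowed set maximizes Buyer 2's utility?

Bid 5: loses but pays 5, utility -5.
Bid 13: loses but pays 13, utility -13.
Bid 20: loses but pays 20, utility -20.
Bid 30: loses but pays 30, utility -30.
The best choice is 5 with utility -5.

5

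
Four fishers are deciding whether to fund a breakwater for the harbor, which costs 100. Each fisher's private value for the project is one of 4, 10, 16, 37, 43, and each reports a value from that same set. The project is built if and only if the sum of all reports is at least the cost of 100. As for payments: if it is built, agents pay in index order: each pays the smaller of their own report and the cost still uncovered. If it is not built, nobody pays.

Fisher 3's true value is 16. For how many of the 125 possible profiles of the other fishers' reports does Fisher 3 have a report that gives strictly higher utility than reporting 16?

Others report (4, 43, 43): truth gives 0; report 10 gives 6 > 0. Violating.
Others report (10, 37, 43): truth gives 0; report 10 gives 6 > 0. Violating.
Others report (10, 43, 37): truth gives 0; report 10 gives 6 > 0. Violating.
Others report (10, 43, 43): truth gives 0; report 4 gives 12 > 0. Violating.
Others report (4, 4, 4): truth gives 0; no alternative beats it.
Others report (4, 4, 10): truth gives 0; no alternative beats it.
(Checking all 125 profiles: 32 have a profitable deviation, 93 do not.)

32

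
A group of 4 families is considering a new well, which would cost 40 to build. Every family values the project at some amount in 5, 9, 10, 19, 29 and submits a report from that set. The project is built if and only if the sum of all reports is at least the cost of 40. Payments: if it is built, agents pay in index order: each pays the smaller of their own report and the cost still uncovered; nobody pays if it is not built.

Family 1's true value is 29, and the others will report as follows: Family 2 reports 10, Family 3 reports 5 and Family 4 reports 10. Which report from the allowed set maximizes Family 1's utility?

19

Report 5: project not built, utility 0.
Report 9: project not built, utility 0.
Report 10: project not built, utility 0.
Report 19: project built, pays 19, utility 29 - 19 = 10.
Report 29: project built, pays 29, utility 29 - 29 = 0.
The best choice is 19 with utility 10.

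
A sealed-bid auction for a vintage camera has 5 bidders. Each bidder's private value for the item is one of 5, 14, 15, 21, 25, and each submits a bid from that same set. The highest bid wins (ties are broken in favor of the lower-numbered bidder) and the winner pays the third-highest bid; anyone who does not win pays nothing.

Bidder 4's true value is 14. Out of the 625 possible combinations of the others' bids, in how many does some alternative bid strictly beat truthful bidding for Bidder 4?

Others bid (5, 5, 5, 15): truth gives 0; bid 15 gives 9 > 0. Violating.
Others bid (5, 5, 5, 21): truth gives 0; bid 21 gives 9 > 0. Violating.
Others bid (5, 5, 5, 25): truth gives 0; bid 25 gives 9 > 0. Violating.
Others bid (5, 5, 14, 5): truth gives 0; bid 15 gives 9 > 0. Violating.
Others bid (5, 5, 5, 5): truth gives 9; no alternative beats it.
Others bid (5, 5, 5, 14): truth gives 9; no alternative beats it.
(Checking all 625 profiles: 12 have a profitable deviation, 613 do not.)

12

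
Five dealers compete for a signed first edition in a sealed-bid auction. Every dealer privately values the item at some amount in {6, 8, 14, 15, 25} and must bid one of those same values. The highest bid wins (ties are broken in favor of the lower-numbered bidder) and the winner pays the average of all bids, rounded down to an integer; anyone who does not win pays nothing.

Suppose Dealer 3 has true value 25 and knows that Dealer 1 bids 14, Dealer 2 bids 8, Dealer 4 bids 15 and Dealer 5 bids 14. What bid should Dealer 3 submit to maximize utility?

15

Bid 6: loses, pays 0, utility 0.
Bid 8: loses, pays 0, utility 0.
Bid 14: loses, pays 0, utility 0.
Bid 15: wins, pays 13, utility 25 - 13 = 12.
Bid 25: wins, pays 15, utility 25 - 15 = 10.
The best choice is 15 with utility 12.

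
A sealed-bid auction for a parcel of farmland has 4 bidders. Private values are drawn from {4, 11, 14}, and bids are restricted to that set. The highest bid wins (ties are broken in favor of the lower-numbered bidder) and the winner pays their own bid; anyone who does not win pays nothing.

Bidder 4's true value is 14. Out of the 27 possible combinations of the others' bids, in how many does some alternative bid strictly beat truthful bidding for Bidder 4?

1

Others bid (4, 4, 4): truth gives 0; bid 11 gives 3 > 0. Violating.
Others bid (4, 4, 11): truth gives 0; no alternative beats it.
Others bid (4, 4, 14): truth gives 0; no alternative beats it.
(Checking all 27 profiles: 1 has a profitable deviation, 26 do not.)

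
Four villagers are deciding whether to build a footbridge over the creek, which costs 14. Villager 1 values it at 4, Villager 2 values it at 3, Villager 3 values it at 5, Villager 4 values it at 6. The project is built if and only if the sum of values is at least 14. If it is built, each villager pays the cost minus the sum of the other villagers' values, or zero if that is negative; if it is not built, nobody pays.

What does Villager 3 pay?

Total value 18 ≥ cost 14, so the project is built.
The other villagers' values sum to 13.
Cost minus that sum is 14 - 13 = 1.

1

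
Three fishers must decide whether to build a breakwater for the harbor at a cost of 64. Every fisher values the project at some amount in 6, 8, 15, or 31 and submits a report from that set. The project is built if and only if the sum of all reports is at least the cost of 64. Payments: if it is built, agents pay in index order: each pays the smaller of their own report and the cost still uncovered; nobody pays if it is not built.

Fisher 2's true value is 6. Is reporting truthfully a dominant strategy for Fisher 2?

Yes

Check each profile of the others' reports and compare truth against every alternative report.
Others report (31, 31): truth gives 0, best alternative gives -2.
Others report (6, 6): truth gives 0, best alternative gives 0.
Others report (6, 8): truth gives 0, best alternative gives 0.
Others report (6, 15): truth gives 0, best alternative gives 0.
Others report (6, 31): truth gives 0, best alternative gives 0.
Others report (8, 6): truth gives 0, best alternative gives 0.
(Remaining 10 profiles checked similarly; truth is weakly best in each.)
In every case the truthful report is at least as good as any alternative, so it is a dominant strategy.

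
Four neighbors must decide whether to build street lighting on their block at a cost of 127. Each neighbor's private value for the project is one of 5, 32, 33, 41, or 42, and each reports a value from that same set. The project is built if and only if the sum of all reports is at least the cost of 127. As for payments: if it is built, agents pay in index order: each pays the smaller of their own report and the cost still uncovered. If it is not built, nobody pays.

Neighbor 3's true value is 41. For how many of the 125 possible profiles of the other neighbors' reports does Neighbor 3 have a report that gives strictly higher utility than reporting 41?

64

Others report (32, 32, 32): truth gives 0; report 32 gives 9 > 0. Violating.
Others report (32, 32, 33): truth gives 0; report 32 gives 9 > 0. Violating.
Others report (32, 32, 41): truth gives 0; report 32 gives 9 > 0. Violating.
Others report (32, 32, 42): truth gives 0; report 32 gives 9 > 0. Violating.
Others report (5, 5, 5): truth gives 0; no alternative beats it.
Others report (5, 5, 32): truth gives 0; no alternative beats it.
(Checking all 125 profiles: 64 have a profitable deviation, 61 do not.)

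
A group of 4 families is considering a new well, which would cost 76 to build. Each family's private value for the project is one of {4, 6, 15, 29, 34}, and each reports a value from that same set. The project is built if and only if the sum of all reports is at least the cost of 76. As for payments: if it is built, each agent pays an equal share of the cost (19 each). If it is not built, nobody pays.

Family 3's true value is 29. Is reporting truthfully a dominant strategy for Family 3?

No

Consider the case where Family 1 reports 4, Family 2 reports 4 and Family 4 reports 34.
Truthful report 29: project not built, utility 0.
Report 34 instead: project built, pays 19, utility 29 - 19 = 10.
Since 10 > 0, reporting 34 is strictly better here, so truthful reporting is not dominant.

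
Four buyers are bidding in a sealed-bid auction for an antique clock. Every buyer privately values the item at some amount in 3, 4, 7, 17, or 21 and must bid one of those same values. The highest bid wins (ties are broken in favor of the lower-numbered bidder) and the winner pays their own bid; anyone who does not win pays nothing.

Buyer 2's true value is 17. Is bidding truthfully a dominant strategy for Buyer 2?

No

Consider the case where Buyer 1 bids 3, Buyer 3 bids 3 and Buyer 4 bids 3.
Truthful bid 17: wins, pays 17, utility 17 - 17 = 0.
Bid 4 instead: wins, pays 4, utility 17 - 4 = 13.
Since 13 > 0, bidding 4 is strictly better here, so truthful bidding is not dominant.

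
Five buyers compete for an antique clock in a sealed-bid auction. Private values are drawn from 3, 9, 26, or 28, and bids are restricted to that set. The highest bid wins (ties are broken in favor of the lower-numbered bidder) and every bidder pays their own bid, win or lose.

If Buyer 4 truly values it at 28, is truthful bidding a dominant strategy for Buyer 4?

No

Consider the case where Buyer 1 bids 3, Buyer 2 bids 3, Buyer 3 bids 3 and Buyer 5 bids 3.
Truthful bid 28: wins, pays 28, utility 28 - 28 = 0.
Bid 9 instead: wins, pays 9, utility 28 - 9 = 19.
Since 19 > 0, bidding 9 is strictly better here, so truthful bidding is not dominant.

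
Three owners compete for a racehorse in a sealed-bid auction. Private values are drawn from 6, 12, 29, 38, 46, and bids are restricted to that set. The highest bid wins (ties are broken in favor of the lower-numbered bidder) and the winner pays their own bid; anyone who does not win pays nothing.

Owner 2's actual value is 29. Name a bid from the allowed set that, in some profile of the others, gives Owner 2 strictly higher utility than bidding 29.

Suppose Owner 1 bids 6 and Owner 3 bids 6.
Bid 29: wins, pays 29, utility 29 - 29 = 0.
Bid 12: wins, pays 12, utility 29 - 12 = 17.
So bidding 12 beats truth here (17 > 0).

12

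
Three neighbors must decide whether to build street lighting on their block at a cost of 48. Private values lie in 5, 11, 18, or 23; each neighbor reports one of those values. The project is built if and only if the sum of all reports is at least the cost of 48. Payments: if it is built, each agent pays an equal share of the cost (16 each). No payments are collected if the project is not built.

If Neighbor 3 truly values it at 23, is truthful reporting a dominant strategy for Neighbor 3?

Yes

Check each profile of the others' reports and compare truth against every alternative report.
Others report (5, 23): truth gives 7, best alternative gives 0.
Others report (11, 18): truth gives 7, best alternative gives 0.
Others report (18, 11): truth gives 7, best alternative gives 0.
Others report (23, 5): truth gives 7, best alternative gives 0.
Others report (11, 23): truth gives 7, best alternative gives 7.
Others report (18, 18): truth gives 7, best alternative gives 7.
(Remaining 10 profiles checked similarly; truth is weakly best in each.)
In every case the truthful report is at least as good as any alternative, so it is a dominant strategy.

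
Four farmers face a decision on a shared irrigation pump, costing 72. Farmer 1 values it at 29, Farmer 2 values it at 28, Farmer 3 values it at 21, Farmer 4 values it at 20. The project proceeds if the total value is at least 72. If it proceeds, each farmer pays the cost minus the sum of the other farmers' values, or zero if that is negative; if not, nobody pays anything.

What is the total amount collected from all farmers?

5

Total value 98 ≥ cost 72, so it is built.
Farmer 1: others sum to 69; max(0, 72 - 69) = 3.
Farmer 2: others sum to 70; max(0, 72 - 70) = 2.
Farmer 3: others sum to 77; max(0, 72 - 77) = 0.
Farmer 4: others sum to 78; max(0, 72 - 78) = 0.
Total collected = 3 + 2 + 0 + 0 = 5.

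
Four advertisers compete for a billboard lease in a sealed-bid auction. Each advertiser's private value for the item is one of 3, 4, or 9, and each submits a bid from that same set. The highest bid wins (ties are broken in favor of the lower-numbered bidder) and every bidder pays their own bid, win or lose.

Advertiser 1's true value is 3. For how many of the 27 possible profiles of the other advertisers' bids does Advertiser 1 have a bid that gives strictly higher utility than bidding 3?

Others bid (3, 3, 4): truth gives -3; bid 4 gives -1 > -3. Violating.
Others bid (3, 4, 3): truth gives -3; bid 4 gives -1 > -3. Violating.
Others bid (3, 4, 4): truth gives -3; bid 4 gives -1 > -3. Violating.
Others bid (4, 3, 3): truth gives -3; bid 4 gives -1 > -3. Violating.
Others bid (3, 3, 3): truth gives 0; no alternative beats it.
Others bid (3, 3, 9): truth gives -3; no alternative beats it.
(Checking all 27 profiles: 7 have a profitable deviation, 20 do not.)

7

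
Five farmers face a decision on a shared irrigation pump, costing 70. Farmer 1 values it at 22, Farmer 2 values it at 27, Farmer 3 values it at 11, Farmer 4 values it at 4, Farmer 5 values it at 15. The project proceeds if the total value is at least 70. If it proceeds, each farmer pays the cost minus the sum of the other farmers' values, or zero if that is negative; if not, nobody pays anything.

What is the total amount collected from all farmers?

Total value 79 ≥ cost 70, so it is built.
Farmer 1: others sum to 57; max(0, 70 - 57) = 13.
Farmer 2: others sum to 52; max(0, 70 - 52) = 18.
Farmer 3: others sum to 68; max(0, 70 - 68) = 2.
Farmer 4: others sum to 75; max(0, 70 - 75) = 0.
Farmer 5: others sum to 64; max(0, 70 - 64) = 6.
Total collected = 13 + 18 + 2 + 0 + 6 = 39.

39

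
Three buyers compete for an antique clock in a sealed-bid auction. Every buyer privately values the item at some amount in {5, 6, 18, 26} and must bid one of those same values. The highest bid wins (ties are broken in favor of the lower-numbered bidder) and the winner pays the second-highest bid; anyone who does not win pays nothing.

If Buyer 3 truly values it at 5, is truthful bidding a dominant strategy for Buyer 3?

Check each profile of the others' bids and compare truth against every alternative bid.
Others bid (5, 5): truth gives 0, best alternative gives 0.
Others bid (5, 6): truth gives 0, best alternative gives 0.
Others bid (5, 18): truth gives 0, best alternative gives 0.
Others bid (5, 26): truth gives 0, best alternative gives 0.
Others bid (6, 5): truth gives 0, best alternative gives 0.
Others bid (6, 6): truth gives 0, best alternative gives 0.
(Remaining 10 profiles checked similarly; truth is weakly best in each.)
In every case the truthful bid is at least as good as any alternative, so it is a dominant strategy.

Yes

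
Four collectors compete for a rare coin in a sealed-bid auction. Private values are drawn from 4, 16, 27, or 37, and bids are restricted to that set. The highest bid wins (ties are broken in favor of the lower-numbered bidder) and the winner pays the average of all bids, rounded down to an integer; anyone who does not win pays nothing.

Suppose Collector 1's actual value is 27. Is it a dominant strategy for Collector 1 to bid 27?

No

Consider the case where Collector 2 bids 4, Collector 3 bids 4 and Collector 4 bids 4.
Truthful bid 27: wins, pays 9, utility 27 - 9 = 18.
Bid 4 instead: wins, pays 4, utility 27 - 4 = 23.
Since 23 > 18, bidding 4 is strictly better here, so truthful bidding is not dominant.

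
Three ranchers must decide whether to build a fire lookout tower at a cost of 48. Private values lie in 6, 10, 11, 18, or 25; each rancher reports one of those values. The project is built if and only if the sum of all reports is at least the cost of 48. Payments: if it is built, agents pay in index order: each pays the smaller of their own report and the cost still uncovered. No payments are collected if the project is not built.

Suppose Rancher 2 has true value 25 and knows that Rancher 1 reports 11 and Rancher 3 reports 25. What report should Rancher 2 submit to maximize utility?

18

Report 6: project not built, utility 0.
Report 10: project not built, utility 0.
Report 11: project not built, utility 0.
Report 18: project built, pays 18, utility 25 - 18 = 7.
Report 25: project built, pays 25, utility 25 - 25 = 0.
The best choice is 18 with utility 7.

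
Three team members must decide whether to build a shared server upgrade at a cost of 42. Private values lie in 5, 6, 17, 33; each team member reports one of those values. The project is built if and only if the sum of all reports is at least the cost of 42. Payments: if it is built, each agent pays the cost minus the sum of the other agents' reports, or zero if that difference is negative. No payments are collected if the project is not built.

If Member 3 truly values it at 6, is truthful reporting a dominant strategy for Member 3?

Yes

Check each profile of the others' reports and compare truth against every alternative report.
Others report (17, 33): truth gives 6, best alternative gives 6.
Others report (33, 17): truth gives 6, best alternative gives 6.
Others report (33, 33): truth gives 6, best alternative gives 6.
Others report (6, 33): truth gives 3, best alternative gives 3.
Others report (33, 6): truth gives 3, best alternative gives 3.
Others report (5, 33): truth gives 2, best alternative gives 2.
(Remaining 10 profiles checked similarly; truth is weakly best in each.)
In every case the truthful report is at least as good as any alternative, so it is a dominant strategy.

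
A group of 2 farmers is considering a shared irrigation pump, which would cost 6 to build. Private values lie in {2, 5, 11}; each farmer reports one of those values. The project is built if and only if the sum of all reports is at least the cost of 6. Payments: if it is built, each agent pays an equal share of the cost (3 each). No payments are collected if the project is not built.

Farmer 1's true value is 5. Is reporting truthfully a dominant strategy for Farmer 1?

Yes

Check each profile of the others' reports and compare truth against every alternative report.
Others report (2): truth gives 2, best alternative gives 2.
Others report (5): truth gives 2, best alternative gives 2.
Others report (11): truth gives 2, best alternative gives 2.
In every case the truthful report is at least as good as any alternative, so it is a dominant strategy.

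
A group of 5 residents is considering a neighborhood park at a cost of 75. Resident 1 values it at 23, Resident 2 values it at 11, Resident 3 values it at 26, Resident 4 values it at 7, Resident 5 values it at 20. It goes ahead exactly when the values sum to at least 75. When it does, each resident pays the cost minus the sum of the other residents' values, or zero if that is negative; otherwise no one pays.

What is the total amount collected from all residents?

33

Total value 87 ≥ cost 75, so it is built.
Resident 1: others sum to 64; max(0, 75 - 64) = 11.
Resident 2: others sum to 76; max(0, 75 - 76) = 0.
Resident 3: others sum to 61; max(0, 75 - 61) = 14.
Resident 4: others sum to 80; max(0, 75 - 80) = 0.
Resident 5: others sum to 67; max(0, 75 - 67) = 8.
Total collected = 11 + 0 + 14 + 0 + 8 = 33.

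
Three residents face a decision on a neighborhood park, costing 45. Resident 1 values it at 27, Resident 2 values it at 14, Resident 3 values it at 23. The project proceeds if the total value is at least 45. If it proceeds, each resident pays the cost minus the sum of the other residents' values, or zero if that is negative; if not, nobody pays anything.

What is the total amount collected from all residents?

Total value 64 ≥ cost 45, so it is built.
Resident 1: others sum to 37; max(0, 45 - 37) = 8.
Resident 2: others sum to 50; max(0, 45 - 50) = 0.
Resident 3: others sum to 41; max(0, 45 - 41) = 4.
Total collected = 8 + 0 + 4 = 12.

12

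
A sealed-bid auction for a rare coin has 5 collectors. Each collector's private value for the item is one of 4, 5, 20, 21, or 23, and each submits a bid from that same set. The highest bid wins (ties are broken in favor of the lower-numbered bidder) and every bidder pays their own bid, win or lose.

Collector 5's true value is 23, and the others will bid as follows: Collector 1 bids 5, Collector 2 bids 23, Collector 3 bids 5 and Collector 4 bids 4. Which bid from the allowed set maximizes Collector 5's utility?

Bid 4: loses but pays 4, utility -4.
Bid 5: loses but pays 5, utility -5.
Bid 20: loses but pays 20, utility -20.
Bid 21: loses but pays 21, utility -21.
Bid 23: loses but pays 23, utility -23.
The best choice is 4 with utility -4.

4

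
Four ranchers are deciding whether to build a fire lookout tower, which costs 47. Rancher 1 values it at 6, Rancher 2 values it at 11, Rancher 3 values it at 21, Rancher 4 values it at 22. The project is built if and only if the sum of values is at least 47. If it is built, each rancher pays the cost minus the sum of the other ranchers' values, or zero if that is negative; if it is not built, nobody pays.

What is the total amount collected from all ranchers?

Total value 60 ≥ cost 47, so it is built.
Rancher 1: others sum to 54; max(0, 47 - 54) = 0.
Rancher 2: others sum to 49; max(0, 47 - 49) = 0.
Rancher 3: others sum to 39; max(0, 47 - 39) = 8.
Rancher 4: others sum to 38; max(0, 47 - 38) = 9.
Total collected = 0 + 0 + 8 + 9 = 17.

17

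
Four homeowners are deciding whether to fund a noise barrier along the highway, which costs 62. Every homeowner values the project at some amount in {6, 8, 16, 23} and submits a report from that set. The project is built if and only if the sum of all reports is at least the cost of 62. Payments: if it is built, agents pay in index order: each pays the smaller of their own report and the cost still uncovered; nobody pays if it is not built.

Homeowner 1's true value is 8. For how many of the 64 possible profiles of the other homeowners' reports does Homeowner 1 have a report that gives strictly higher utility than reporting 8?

Others report (16, 23, 23): truth gives 0; report 6 gives 2 > 0. Violating.
Others report (23, 16, 23): truth gives 0; report 6 gives 2 > 0. Violating.
Others report (23, 23, 16): truth gives 0; report 6 gives 2 > 0. Violating.
Others report (23, 23, 23): truth gives 0; report 6 gives 2 > 0. Violating.
Others report (6, 6, 6): truth gives 0; no alternative beats it.
Others report (6, 6, 8): truth gives 0; no alternative beats it.
(Checking all 64 profiles: 4 have a profitable deviation, 60 do not.)

4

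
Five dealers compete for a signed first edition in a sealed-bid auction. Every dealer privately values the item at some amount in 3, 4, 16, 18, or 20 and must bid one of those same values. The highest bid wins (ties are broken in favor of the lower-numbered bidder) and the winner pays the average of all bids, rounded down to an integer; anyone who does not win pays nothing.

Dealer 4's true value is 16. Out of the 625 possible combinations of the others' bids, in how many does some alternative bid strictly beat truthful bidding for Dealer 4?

Others bid (3, 3, 3, 3): truth gives 11; bid 4 gives 13 > 11. Violating.
Others bid (3, 3, 3, 4): truth gives 11; bid 4 gives 13 > 11. Violating.
Others bid (3, 3, 3, 18): truth gives 0; bid 18 gives 7 > 0. Violating.
Others bid (3, 3, 3, 20): truth gives 0; bid 20 gives 7 > 0. Violating.
Others bid (3, 3, 3, 16): truth gives 8; no alternative beats it.
Others bid (3, 3, 4, 3): truth gives 11; no alternative beats it.
(Checking all 625 profiles: 271 have a profitable deviation, 354 do not.)

271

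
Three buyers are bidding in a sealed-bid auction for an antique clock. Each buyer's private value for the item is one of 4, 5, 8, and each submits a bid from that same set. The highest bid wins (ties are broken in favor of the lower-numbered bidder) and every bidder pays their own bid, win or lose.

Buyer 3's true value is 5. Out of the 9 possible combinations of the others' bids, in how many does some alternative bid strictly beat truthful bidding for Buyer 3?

Others bid (4, 5): truth gives -5; bid 8 gives -3 > -5. Violating.
Others bid (4, 8): truth gives -5; bid 4 gives -4 > -5. Violating.
Others bid (5, 4): truth gives -5; bid 8 gives -3 > -5. Violating.
Others bid (5, 5): truth gives -5; bid 8 gives -3 > -5. Violating.
Others bid (4, 4): truth gives 0; no alternative beats it.
(Checking all 9 profiles: 8 have a profitable deviation, 1 does not.)

8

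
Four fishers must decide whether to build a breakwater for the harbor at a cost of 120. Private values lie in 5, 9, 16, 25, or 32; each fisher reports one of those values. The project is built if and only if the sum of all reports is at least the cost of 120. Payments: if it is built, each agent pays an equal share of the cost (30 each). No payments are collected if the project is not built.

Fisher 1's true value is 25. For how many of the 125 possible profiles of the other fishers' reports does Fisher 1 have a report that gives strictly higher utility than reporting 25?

Others report (32, 32, 32): truth gives -5; report 5 gives 0 > -5. Violating.
Others report (5, 5, 5): truth gives 0; no alternative beats it.
Others report (5, 5, 9): truth gives 0; no alternative beats it.
(Checking all 125 profiles: 1 has a profitable deviation, 124 do not.)

1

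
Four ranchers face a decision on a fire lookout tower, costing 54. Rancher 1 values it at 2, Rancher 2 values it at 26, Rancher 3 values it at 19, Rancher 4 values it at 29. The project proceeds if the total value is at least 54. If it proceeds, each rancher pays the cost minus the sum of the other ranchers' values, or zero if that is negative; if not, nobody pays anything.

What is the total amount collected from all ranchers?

11

Total value 76 ≥ cost 54, so it is built.
Rancher 1: others sum to 74; max(0, 54 - 74) = 0.
Rancher 2: others sum to 50; max(0, 54 - 50) = 4.
Rancher 3: others sum to 57; max(0, 54 - 57) = 0.
Rancher 4: others sum to 47; max(0, 54 - 47) = 7.
Total collected = 0 + 4 + 0 + 7 = 11.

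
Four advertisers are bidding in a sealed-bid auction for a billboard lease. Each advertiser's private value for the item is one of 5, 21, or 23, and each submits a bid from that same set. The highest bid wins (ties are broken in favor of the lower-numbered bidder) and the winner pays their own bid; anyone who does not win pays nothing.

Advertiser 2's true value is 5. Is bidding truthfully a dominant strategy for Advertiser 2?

Yes

Check each profile of the others' bids and compare truth against every alternative bid.
Others bid (5, 5, 5): truth gives 0, best alternative gives -16.
Others bid (5, 5, 21): truth gives 0, best alternative gives -16.
Others bid (5, 21, 5): truth gives 0, best alternative gives -16.
Others bid (5, 21, 21): truth gives 0, best alternative gives -16.
Others bid (5, 5, 23): truth gives 0, best alternative gives 0.
Others bid (5, 21, 23): truth gives 0, best alternative gives 0.
(Remaining 21 profiles checked similarly; truth is weakly best in each.)
In every case the truthful bid is at least as good as any alternative, so it is a dominant strategy.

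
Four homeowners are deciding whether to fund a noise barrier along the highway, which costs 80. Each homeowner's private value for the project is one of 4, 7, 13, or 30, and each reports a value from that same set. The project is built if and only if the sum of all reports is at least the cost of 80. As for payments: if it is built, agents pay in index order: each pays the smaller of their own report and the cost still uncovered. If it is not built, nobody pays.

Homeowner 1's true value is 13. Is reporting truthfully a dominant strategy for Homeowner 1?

Consider the case where Homeowner 2 reports 13, Homeowner 3 reports 30 and Homeowner 4 reports 30.
Truthful report 13: project built, pays 13, utility 13 - 13 = 0.
Report 7 instead: project built, pays 7, utility 13 - 7 = 6.
Since 6 > 0, reporting 7 is strictly better here, so truthful reporting is not dominant.

No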